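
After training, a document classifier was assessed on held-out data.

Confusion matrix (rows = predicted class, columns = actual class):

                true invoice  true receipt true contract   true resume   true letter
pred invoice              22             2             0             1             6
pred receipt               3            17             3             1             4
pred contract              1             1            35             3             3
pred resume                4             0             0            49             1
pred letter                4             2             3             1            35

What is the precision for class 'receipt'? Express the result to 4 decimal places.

Treat 'receipt' as positive and all other classes as negative.
precision = TP/(TP+FP).
receipt: TP=17, FP=3+3+1+4=11 → 17/28 = 0.60714

0.6071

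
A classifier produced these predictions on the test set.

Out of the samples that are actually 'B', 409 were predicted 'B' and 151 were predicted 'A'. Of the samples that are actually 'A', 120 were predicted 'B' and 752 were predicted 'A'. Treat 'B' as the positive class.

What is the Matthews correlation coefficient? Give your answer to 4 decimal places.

MCC = (TP·TN − FP·FN) / √((TP+FP)(TP+FN)(TN+FP)(TN+FN))
Numerator = 409·752 − 120·151 = 289448
Denominator = √(529·560·872·903) = √233264115840 = 482974.2393
MCC = 289448 / 482974.2393 = 0.5993

0.5993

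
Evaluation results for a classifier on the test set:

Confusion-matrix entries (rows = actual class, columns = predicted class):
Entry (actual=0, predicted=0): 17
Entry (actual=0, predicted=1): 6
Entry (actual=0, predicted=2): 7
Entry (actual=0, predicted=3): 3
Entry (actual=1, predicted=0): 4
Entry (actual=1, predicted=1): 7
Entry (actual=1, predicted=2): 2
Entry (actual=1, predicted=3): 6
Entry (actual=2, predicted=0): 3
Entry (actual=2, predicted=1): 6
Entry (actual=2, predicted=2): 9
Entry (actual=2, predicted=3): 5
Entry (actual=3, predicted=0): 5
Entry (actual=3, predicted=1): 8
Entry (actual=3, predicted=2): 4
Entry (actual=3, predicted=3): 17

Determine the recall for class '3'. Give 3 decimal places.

0.500

Treat '3' as positive and all other classes as negative.
recall = TP/(TP+FN).
3: TP=17, FN=5+8+4=17 → 17/34 = 0.5000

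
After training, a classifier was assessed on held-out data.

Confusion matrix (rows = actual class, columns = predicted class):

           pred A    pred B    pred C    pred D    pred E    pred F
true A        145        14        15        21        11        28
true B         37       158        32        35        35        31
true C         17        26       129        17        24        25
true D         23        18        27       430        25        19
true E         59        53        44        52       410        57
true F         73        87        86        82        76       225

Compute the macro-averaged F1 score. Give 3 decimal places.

Per-class F1 score (2·TP/(2·TP+FP+FN)):
  A: TP=145, FP=37+17+23+59+73=209, FN=14+15+21+11+28=89 → 290/588 = 0.4932
  B: TP=158, FP=14+26+18+53+87=198, FN=37+32+35+35+31=170 → 316/684 = 0.4620
  C: TP=129, FP=15+32+27+44+86=204, FN=17+26+17+24+25=109 → 258/571 = 0.4518
  D: TP=430, FP=21+35+17+52+82=207, FN=23+18+27+25+19=112 → 860/1179 = 0.7294
  E: TP=410, FP=11+35+24+25+76=171, FN=59+53+44+52+57=265 → 820/1256 = 0.6529
  F: TP=225, FP=28+31+25+19+57=160, FN=73+87+86+82+76=404 → 450/1014 = 0.4438
Macro-F1 score = mean = (0.4932 + 0.4620 + 0.4518 + 0.7294 + 0.6529 + 0.4438) / 6 = 0.539

0.539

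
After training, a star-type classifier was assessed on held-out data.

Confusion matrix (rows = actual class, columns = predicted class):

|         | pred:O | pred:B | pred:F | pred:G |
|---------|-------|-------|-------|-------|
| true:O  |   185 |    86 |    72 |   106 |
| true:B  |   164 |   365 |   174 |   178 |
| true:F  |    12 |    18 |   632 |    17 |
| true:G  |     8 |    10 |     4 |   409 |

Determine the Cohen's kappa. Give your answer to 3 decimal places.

0.536

Observed agreement pₒ = trace/N = 1591/2440 = 0.6520
Expected agreement pₑ = Σ (rowᵢ·colᵢ)/N² = (449·369 + 881·479 + 679·882 + 431·710)/2440² = 0.2507
κ = (pₒ − pₑ)/(1 − pₑ) = (0.6520 − 0.2507)/(1 − 0.2507) = 0.536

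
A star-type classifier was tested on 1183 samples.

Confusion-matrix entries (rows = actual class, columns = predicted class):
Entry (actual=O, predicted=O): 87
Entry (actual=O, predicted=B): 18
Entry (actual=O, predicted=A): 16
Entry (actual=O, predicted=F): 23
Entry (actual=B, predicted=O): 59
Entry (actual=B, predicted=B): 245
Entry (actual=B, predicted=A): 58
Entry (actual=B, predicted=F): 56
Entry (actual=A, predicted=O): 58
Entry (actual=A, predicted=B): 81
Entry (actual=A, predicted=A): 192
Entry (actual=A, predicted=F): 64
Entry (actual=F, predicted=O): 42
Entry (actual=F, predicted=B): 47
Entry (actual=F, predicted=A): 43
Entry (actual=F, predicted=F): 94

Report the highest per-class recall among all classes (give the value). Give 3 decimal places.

Per-class recall (TP/(TP+FN)):
  O: TP=87, FN=18+16+23=57 → 87/144 = 0.6042
  B: TP=245, FN=59+58+56=173 → 245/418 = 0.5861
  A: TP=192, FN=58+81+64=203 → 192/395 = 0.4861
  F: TP=94, FN=42+47+43=132 → 94/226 = 0.4159
Highest is class 'O' with recall = 0.604.

0.604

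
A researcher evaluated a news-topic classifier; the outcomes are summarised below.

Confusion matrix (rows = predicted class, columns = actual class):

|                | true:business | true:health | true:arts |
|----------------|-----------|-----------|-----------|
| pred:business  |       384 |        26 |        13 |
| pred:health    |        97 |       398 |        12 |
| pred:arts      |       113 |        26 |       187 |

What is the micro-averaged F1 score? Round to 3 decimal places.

0.771

Micro-averaging pools counts across classes: ΣTP=969, ΣFP=287, ΣFN=287.
Micro-F1 score = 2·TP/(2·TP+FP+FN) on pooled counts = 0.771 (equals overall accuracy in single-label multiclass).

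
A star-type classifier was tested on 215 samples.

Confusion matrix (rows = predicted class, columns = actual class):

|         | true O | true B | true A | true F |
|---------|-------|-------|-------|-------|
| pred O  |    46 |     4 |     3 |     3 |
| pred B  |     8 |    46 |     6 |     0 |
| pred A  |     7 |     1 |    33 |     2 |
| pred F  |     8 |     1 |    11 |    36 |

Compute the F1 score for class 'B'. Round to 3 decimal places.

F1 score = 2·TP/(2·TP+FP+FN).
B: TP=46, FP=8+6+0=14, FN=4+1+1=6 → 92/112 = 0.8214

0.821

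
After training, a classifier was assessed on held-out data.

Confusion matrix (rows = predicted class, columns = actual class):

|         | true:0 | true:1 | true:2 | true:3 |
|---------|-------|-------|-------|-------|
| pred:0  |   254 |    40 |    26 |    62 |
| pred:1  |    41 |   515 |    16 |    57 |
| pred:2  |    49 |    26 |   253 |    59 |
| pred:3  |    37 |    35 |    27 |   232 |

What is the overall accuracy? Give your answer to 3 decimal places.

0.725

Accuracy = trace / total = (254+515+253+232=1254) / 1729 = 1254/1729 = 0.725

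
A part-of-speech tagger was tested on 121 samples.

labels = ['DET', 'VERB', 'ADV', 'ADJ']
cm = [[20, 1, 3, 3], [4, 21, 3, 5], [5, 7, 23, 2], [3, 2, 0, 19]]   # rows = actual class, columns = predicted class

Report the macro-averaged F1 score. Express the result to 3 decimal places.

0.687

Per-class F1 score (2·TP/(2·TP+FP+FN)):
  DET: TP=20, FP=4+5+3=12, FN=1+3+3=7 → 40/59 = 0.6780
  VERB: TP=21, FP=1+7+2=10, FN=4+3+5=12 → 42/64 = 0.6563
  ADV: TP=23, FP=3+3+0=6, FN=5+7+2=14 → 46/66 = 0.6970
  ADJ: TP=19, FP=3+5+2=10, FN=3+2+0=5 → 38/53 = 0.7170
Macro-F1 score = mean = (0.6780 + 0.6563 + 0.6970 + 0.7170) / 4 = 0.687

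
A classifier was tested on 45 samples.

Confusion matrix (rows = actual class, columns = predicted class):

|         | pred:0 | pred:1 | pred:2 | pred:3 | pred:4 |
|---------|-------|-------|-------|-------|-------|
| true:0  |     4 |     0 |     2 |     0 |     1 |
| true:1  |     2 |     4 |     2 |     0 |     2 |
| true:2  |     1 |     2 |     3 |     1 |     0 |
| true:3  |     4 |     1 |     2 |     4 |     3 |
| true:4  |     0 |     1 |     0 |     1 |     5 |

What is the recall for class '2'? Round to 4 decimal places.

0.4286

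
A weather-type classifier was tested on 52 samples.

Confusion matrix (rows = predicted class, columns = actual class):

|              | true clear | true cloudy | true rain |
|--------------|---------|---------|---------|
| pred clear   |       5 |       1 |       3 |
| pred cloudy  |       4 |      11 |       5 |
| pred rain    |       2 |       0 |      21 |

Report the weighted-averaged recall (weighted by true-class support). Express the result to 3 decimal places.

Per-class recall (TP/(TP+FN)):
  clear: TP=5, FN=4+2=6 → 5/11 = 0.4545
  cloudy: TP=11, FN=1+0=1 → 11/12 = 0.9167
  rain: TP=21, FN=3+5=8 → 21/29 = 0.7241
Weighted-recall = Σ (supportᵢ/N)·recallᵢ with N=52: (11/52)·0.4545 + (12/52)·0.9167 + (29/52)·0.7241 = 0.712

0.712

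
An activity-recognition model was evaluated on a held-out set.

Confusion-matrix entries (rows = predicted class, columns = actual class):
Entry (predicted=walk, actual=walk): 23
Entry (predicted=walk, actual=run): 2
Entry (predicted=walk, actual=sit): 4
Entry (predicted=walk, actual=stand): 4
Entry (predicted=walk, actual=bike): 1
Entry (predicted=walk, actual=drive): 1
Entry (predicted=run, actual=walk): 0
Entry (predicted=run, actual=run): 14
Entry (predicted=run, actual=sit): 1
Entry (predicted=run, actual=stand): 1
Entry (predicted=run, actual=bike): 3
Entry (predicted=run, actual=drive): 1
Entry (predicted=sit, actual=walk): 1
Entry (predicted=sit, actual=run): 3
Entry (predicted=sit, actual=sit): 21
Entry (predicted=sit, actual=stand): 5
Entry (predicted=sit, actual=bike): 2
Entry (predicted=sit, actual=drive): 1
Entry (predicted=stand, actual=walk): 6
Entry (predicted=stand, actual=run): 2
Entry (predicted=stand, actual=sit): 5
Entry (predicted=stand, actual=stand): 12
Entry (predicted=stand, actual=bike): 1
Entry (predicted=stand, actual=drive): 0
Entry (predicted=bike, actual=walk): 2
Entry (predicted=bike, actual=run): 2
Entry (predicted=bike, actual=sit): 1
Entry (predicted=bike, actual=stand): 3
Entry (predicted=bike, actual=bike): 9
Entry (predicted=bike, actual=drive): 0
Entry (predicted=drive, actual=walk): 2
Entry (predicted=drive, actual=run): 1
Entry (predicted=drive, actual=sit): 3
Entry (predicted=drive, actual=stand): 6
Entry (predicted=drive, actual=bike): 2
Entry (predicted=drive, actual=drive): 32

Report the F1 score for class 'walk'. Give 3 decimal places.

0.667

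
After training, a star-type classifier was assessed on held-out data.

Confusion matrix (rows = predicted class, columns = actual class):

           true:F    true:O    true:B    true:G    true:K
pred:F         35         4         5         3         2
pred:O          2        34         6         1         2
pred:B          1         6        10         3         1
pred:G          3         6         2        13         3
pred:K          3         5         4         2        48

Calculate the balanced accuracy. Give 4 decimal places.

0.6464

Balanced accuracy = mean of per-class recall.
  F: recall = 35/44 = 0.79545
  O: recall = 34/55 = 0.61818
  B: recall = 10/27 = 0.37037
  G: recall = 13/22 = 0.59091
  K: recall = 48/56 = 0.85714
Mean = (0.79545 + 0.61818 + 0.37037 + 0.59091 + 0.85714) / 5 = 0.6464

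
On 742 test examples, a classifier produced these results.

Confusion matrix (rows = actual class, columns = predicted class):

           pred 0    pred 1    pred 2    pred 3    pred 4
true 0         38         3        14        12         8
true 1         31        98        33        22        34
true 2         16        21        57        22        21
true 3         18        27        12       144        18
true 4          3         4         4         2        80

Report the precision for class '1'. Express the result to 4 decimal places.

Take TP from the diagonal, FP from the rest of the '1' prediction marginal, FN from the rest of the '1' actual marginal.
precision = TP/(TP+FP).
1: TP=98, FP=3+21+27+4=55 → 98/153 = 0.64052

0.6405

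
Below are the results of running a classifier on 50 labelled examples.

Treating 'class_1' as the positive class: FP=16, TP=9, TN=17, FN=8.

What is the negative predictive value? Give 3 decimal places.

0.680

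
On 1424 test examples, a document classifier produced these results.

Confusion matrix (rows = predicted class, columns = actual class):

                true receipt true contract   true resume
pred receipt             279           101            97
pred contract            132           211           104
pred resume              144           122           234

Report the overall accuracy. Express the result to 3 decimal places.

0.508

Accuracy = trace / total = (279+211+234=724) / 1424 = 724/1424 = 0.508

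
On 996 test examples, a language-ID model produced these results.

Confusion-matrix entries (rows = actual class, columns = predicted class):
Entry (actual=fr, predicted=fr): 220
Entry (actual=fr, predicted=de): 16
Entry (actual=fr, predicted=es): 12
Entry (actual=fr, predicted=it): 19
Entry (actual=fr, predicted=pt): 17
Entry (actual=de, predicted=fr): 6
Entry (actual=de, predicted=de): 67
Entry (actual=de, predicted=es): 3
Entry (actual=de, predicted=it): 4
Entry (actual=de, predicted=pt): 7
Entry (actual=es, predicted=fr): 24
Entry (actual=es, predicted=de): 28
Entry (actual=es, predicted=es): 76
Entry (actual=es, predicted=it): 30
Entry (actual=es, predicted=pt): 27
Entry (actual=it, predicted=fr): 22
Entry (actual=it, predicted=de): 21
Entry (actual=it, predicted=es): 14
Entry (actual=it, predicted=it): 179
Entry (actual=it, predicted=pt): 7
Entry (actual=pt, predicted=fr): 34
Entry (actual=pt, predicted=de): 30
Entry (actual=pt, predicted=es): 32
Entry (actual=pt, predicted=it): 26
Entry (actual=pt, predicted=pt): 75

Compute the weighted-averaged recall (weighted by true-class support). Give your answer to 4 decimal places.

0.6195

Per-class recall (TP/(TP+FN)):
  fr: TP=220, FN=16+12+19+17=64 → 220/284 = 0.77465
  de: TP=67, FN=6+3+4+7=20 → 67/87 = 0.77011
  es: TP=76, FN=24+28+30+27=109 → 76/185 = 0.41081
  it: TP=179, FN=22+21+14+7=64 → 179/243 = 0.73663
  pt: TP=75, FN=34+30+32+26=122 → 75/197 = 0.38071
Weighted-recall = Σ (supportᵢ/N)·recallᵢ with N=996: (284/996)·0.77465 + (87/996)·0.77011 + (185/996)·0.41081 + (243/996)·0.73663 + (197/996)·0.38071 = 0.6195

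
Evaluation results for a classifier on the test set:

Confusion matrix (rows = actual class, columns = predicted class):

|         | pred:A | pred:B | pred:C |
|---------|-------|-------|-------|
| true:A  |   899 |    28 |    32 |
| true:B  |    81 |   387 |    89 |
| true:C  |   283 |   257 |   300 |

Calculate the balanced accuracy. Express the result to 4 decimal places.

0.6631

Balanced accuracy = mean of per-class recall.
  A: recall = 899/959 = 0.93743
  B: recall = 387/557 = 0.69479
  C: recall = 300/840 = 0.35714
Mean = (0.93743 + 0.69479 + 0.35714) / 3 = 0.6631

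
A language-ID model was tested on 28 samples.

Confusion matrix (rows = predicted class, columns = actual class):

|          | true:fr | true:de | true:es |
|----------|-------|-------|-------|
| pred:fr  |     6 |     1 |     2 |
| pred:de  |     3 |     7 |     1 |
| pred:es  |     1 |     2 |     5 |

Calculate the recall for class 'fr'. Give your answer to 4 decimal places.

Treat 'fr' as positive and all other classes as negative.
recall = TP/(TP+FN).
fr: TP=6, FN=3+1=4 → 6/10 = 0.60000

0.6000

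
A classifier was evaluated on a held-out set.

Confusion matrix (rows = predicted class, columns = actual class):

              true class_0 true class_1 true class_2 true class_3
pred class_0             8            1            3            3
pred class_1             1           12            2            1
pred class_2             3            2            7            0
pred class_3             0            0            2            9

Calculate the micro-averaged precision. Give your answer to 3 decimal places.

Micro-averaging pools counts across classes: ΣTP=36, ΣFP=18, ΣFN=18.
Micro-precision = TP/(TP+FP) on pooled counts = 0.667 (equals overall accuracy in single-label multiclass).

0.667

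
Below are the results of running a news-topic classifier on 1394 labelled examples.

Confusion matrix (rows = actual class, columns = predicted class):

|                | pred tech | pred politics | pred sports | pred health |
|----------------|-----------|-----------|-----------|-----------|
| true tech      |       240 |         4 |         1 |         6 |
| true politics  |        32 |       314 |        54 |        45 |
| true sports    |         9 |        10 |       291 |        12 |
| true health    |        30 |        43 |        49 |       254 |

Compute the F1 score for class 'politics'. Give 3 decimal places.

0.770

Take TP from the diagonal, FP from the rest of the 'politics' prediction marginal, FN from the rest of the 'politics' actual marginal.
F1 score = 2·TP/(2·TP+FP+FN).
politics: TP=314, FP=4+10+43=57, FN=32+54+45=131 → 628/816 = 0.7696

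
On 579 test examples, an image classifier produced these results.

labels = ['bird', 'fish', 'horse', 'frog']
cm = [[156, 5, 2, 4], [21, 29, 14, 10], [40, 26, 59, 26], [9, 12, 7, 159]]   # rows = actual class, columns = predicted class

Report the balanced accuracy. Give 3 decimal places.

Balanced accuracy = mean of per-class recall.
  bird: recall = 156/167 = 0.9341
  fish: recall = 29/74 = 0.3919
  horse: recall = 59/151 = 0.3907
  frog: recall = 159/187 = 0.8503
Mean = (0.9341 + 0.3919 + 0.3907 + 0.8503) / 4 = 0.642

0.642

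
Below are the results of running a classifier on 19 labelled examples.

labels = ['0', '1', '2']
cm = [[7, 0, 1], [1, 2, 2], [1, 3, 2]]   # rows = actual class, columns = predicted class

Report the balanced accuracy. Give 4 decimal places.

0.5361

Balanced accuracy = mean of per-class recall.
  0: recall = 7/8 = 0.87500
  1: recall = 2/5 = 0.40000
  2: recall = 2/6 = 0.33333
Mean = (0.87500 + 0.40000 + 0.33333) / 3 = 0.5361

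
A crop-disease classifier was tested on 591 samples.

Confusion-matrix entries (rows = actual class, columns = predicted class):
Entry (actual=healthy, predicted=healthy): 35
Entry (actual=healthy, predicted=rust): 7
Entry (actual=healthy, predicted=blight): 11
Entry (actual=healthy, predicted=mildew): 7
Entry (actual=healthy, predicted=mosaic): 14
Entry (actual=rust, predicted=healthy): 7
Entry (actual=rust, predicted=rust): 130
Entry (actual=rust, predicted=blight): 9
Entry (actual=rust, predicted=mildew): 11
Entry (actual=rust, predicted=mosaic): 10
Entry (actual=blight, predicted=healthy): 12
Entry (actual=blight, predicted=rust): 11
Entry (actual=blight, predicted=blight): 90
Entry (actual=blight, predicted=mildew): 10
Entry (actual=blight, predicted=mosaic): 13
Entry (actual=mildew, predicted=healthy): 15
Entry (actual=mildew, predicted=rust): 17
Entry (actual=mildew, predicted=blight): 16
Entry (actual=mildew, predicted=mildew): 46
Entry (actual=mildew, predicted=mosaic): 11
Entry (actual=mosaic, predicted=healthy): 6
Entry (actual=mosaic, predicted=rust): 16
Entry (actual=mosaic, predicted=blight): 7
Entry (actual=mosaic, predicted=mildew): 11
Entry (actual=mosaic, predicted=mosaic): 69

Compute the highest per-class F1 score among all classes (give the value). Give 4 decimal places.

Per-class F1 score (2·TP/(2·TP+FP+FN)):
  healthy: TP=35, FP=7+12+15+6=40, FN=7+11+7+14=39 → 70/149 = 0.46980
  rust: TP=130, FP=7+11+17+16=51, FN=7+9+11+10=37 → 260/348 = 0.74713
  blight: TP=90, FP=11+9+16+7=43, FN=12+11+10+13=46 → 180/269 = 0.66914
  mildew: TP=46, FP=7+11+10+11=39, FN=15+17+16+11=59 → 92/190 = 0.48421
  mosaic: TP=69, FP=14+10+13+11=48, FN=6+16+7+11=40 → 138/226 = 0.61062
Highest is class 'rust' with F1 score = 0.7471.

0.7471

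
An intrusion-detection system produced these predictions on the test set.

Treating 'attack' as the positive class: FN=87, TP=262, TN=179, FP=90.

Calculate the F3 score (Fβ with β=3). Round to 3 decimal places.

0.750

Fβ = (1+β²)·TP / ((1+β²)·TP + β²·FN + FP), with β²=9
= 10·262 / (10·262 + 9·87 + 90) = 0.750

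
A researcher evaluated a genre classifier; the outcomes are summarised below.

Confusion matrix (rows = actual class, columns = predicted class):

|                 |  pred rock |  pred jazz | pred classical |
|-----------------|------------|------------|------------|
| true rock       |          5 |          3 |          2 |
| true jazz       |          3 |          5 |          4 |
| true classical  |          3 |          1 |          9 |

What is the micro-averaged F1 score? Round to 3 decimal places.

0.543

Micro-averaging pools counts across classes: ΣTP=19, ΣFP=16, ΣFN=16.
Micro-F1 score = 2·TP/(2·TP+FP+FN) on pooled counts = 0.543 (equals overall accuracy in single-label multiclass).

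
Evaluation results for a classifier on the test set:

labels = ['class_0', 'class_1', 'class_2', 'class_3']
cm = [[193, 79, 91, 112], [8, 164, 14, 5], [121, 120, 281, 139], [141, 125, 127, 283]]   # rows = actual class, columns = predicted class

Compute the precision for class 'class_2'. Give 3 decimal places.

Take TP from the diagonal, FP from the rest of the 'class_2' prediction marginal, FN from the rest of the 'class_2' actual marginal.
precision = TP/(TP+FP).
class_2: TP=281, FP=91+14+127=232 → 281/513 = 0.5478

0.548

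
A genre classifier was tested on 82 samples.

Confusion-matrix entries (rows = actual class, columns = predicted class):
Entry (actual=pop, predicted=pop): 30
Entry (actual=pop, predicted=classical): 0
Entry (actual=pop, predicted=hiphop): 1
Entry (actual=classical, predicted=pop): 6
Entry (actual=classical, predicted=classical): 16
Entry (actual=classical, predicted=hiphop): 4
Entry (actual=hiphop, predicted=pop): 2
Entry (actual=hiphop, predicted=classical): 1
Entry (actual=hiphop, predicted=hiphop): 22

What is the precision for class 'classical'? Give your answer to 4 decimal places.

0.9412

precision = TP/(TP+FP).
classical: TP=16, FP=0+1=1 → 16/17 = 0.94118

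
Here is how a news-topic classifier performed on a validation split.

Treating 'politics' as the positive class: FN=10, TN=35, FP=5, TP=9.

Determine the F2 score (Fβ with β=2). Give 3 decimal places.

Fβ = (1+β²)·TP / ((1+β²)·TP + β²·FN + FP), with β²=4
= 5·9 / (5·9 + 4·10 + 5) = 0.500

0.500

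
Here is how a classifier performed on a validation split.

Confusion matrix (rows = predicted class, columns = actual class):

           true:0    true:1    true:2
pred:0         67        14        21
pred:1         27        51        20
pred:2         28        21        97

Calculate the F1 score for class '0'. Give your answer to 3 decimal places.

0.598

One-vs-rest for '0': TP = diagonal; FP = other classes predicted '0'; FN = '0' predicted as other.
F1 score = 2·TP/(2·TP+FP+FN).
0: TP=67, FP=14+21=35, FN=27+28=55 → 134/224 = 0.5982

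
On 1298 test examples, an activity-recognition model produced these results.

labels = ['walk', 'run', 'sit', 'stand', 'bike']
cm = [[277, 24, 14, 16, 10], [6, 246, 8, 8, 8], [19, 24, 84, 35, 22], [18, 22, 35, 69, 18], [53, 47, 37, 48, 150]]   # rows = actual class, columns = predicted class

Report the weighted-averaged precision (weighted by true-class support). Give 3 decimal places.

0.641

Per-class precision (TP/(TP+FP)):
  walk: TP=277, FP=6+19+18+53=96 → 277/373 = 0.7426
  run: TP=246, FP=24+24+22+47=117 → 246/363 = 0.6777
  sit: TP=84, FP=14+8+35+37=94 → 84/178 = 0.4719
  stand: TP=69, FP=16+8+35+48=107 → 69/176 = 0.3920
  bike: TP=150, FP=10+8+22+18=58 → 150/208 = 0.7212
Weighted-precision = Σ (supportᵢ/N)·precisionᵢ with N=1298: (341/1298)·0.7426 + (276/1298)·0.6777 + (184/1298)·0.4719 + (162/1298)·0.3920 + (335/1298)·0.7212 = 0.641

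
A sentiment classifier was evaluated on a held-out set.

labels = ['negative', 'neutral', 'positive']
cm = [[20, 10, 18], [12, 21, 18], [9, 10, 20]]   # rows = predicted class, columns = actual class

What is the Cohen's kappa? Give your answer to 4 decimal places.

0.1699

Observed agreement pₒ = trace/N = 61/138 = 0.44203
Expected agreement pₑ = Σ (rowᵢ·colᵢ)/N² = (41·48 + 41·51 + 56·39)/138² = 0.32782
κ = (pₒ − pₑ)/(1 − pₑ) = (0.44203 − 0.32782)/(1 − 0.32782) = 0.1699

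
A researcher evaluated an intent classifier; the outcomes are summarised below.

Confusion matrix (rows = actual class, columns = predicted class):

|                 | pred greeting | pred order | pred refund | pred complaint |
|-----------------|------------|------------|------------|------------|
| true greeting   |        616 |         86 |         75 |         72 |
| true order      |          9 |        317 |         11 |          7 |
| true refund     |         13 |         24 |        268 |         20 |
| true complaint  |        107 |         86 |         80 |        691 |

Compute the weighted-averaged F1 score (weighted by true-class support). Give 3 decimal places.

0.765

Per-class F1 score (2·TP/(2·TP+FP+FN)):
  greeting: TP=616, FP=9+13+107=129, FN=86+75+72=233 → 1232/1594 = 0.7729
  order: TP=317, FP=86+24+86=196, FN=9+11+7=27 → 634/857 = 0.7398
  refund: TP=268, FP=75+11+80=166, FN=13+24+20=57 → 536/759 = 0.7062
  complaint: TP=691, FP=72+7+20=99, FN=107+86+80=273 → 1382/1754 = 0.7879
Weighted-F1 score = Σ (supportᵢ/N)·F1 scoreᵢ with N=2482: (849/2482)·0.7729 + (344/2482)·0.7398 + (325/2482)·0.7062 + (964/2482)·0.7879 = 0.765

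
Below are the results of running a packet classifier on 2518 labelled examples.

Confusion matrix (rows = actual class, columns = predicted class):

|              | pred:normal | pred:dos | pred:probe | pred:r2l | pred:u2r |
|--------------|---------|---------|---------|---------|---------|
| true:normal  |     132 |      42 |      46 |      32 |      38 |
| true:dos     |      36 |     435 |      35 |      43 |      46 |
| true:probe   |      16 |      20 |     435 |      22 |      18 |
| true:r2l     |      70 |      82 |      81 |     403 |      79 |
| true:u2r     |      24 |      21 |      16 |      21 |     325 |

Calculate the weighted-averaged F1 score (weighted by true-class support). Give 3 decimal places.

0.683

Per-class F1 score (2·TP/(2·TP+FP+FN)):
  normal: TP=132, FP=36+16+70+24=146, FN=42+46+32+38=158 → 264/568 = 0.4648
  dos: TP=435, FP=42+20+82+21=165, FN=36+35+43+46=160 → 870/1195 = 0.7280
  probe: TP=435, FP=46+35+81+16=178, FN=16+20+22+18=76 → 870/1124 = 0.7740
  r2l: TP=403, FP=32+43+22+21=118, FN=70+82+81+79=312 → 806/1236 = 0.6521
  u2r: TP=325, FP=38+46+18+79=181, FN=24+21+16+21=82 → 650/913 = 0.7119
Weighted-F1 score = Σ (supportᵢ/N)·F1 scoreᵢ with N=2518: (290/2518)·0.4648 + (595/2518)·0.7280 + (511/2518)·0.7740 + (715/2518)·0.6521 + (407/2518)·0.7119 = 0.683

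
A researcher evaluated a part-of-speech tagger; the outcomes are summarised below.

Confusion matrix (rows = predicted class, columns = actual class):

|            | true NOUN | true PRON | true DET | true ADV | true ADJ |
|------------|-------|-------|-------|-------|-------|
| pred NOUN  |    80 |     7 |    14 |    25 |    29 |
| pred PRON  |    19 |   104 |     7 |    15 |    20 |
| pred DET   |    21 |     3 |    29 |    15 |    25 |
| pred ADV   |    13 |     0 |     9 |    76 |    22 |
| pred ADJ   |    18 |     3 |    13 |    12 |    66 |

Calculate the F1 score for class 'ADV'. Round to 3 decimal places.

Take TP from the diagonal, FP from the rest of the 'ADV' prediction marginal, FN from the rest of the 'ADV' actual marginal.
F1 score = 2·TP/(2·TP+FP+FN).
ADV: TP=76, FP=13+0+9+22=44, FN=25+15+15+12=67 → 152/263 = 0.5779

0.578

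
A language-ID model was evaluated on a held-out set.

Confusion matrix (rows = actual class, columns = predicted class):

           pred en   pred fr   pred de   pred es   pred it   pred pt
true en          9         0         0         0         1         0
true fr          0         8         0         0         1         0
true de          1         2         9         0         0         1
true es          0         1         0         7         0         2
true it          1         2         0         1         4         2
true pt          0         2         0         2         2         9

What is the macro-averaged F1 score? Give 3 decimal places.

Per-class F1 score (2·TP/(2·TP+FP+FN)):
  en: TP=9, FP=0+1+0+1+0=2, FN=0+0+0+1+0=1 → 18/21 = 0.8571
  fr: TP=8, FP=0+2+1+2+2=7, FN=0+0+0+1+0=1 → 16/24 = 0.6667
  de: TP=9, FP=0+0+0+0+0=0, FN=1+2+0+0+1=4 → 18/22 = 0.8182
  es: TP=7, FP=0+0+0+1+2=3, FN=0+1+0+0+2=3 → 14/20 = 0.7000
  it: TP=4, FP=1+1+0+0+2=4, FN=1+2+0+1+2=6 → 8/18 = 0.4444
  pt: TP=9, FP=0+0+1+2+2=5, FN=0+2+0+2+2=6 → 18/29 = 0.6207
Macro-F1 score = mean = (0.8571 + 0.6667 + 0.8182 + 0.7000 + 0.4444 + 0.6207) / 6 = 0.685

0.685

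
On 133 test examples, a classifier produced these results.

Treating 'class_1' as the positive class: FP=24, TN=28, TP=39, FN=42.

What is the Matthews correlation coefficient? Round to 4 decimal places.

0.0195

MCC = (TP·TN − FP·FN) / √((TP+FP)(TP+FN)(TN+FP)(TN+FN))
Numerator = 39·28 − 24·42 = 84
Denominator = √(63·81·52·70) = √18574920 = 4309.8631
MCC = 84 / 4309.8631 = 0.0195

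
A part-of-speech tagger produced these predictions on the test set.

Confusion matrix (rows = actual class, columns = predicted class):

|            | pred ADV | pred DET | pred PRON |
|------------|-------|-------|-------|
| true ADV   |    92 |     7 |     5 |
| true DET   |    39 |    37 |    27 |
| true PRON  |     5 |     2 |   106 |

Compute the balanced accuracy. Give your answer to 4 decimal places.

0.7273

Balanced accuracy = mean of per-class recall.
  ADV: recall = 92/104 = 0.88462
  DET: recall = 37/103 = 0.35922
  PRON: recall = 106/113 = 0.93805
Mean = (0.88462 + 0.35922 + 0.93805) / 3 = 0.7273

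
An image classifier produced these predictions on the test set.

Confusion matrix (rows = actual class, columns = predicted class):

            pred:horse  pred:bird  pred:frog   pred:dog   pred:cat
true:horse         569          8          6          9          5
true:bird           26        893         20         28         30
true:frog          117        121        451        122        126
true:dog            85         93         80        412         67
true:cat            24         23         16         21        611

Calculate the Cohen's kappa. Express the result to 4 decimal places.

0.6750

Observed agreement pₒ = trace/N = 2936/3963 = 0.74085
Expected agreement pₑ = Σ (rowᵢ·colᵢ)/N² = (597·821 + 997·1138 + 937·573 + 737·592 + 695·839)/3963² = 0.20254
κ = (pₒ − pₑ)/(1 − pₑ) = (0.74085 − 0.20254)/(1 − 0.20254) = 0.6750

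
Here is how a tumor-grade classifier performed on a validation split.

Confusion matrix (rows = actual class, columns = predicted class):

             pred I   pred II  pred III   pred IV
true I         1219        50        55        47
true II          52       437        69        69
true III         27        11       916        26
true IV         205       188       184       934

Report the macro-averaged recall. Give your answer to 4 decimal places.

0.7847

Per-class recall (TP/(TP+FN)):
  I: TP=1219, FN=50+55+47=152 → 1219/1371 = 0.88913
  II: TP=437, FN=52+69+69=190 → 437/627 = 0.69697
  III: TP=916, FN=27+11+26=64 → 916/980 = 0.93469
  IV: TP=934, FN=205+188+184=577 → 934/1511 = 0.61813
Macro-recall = mean = (0.88913 + 0.69697 + 0.93469 + 0.61813) / 4 = 0.7847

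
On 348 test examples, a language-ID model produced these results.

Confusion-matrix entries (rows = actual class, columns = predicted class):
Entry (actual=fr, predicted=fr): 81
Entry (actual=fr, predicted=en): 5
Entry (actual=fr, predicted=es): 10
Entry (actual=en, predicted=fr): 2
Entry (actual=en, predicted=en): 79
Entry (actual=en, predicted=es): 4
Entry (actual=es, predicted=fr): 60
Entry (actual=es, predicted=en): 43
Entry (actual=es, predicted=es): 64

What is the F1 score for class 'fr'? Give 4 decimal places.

0.6778

Take TP from the diagonal, FP from the rest of the 'fr' prediction marginal, FN from the rest of the 'fr' actual marginal.
F1 score = 2·TP/(2·TP+FP+FN).
fr: TP=81, FP=2+60=62, FN=5+10=15 → 162/239 = 0.67782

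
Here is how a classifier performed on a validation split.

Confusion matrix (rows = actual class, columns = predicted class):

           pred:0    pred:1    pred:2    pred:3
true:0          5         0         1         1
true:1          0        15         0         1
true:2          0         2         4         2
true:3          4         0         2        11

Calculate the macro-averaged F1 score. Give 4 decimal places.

0.6887

Per-class F1 score (2·TP/(2·TP+FP+FN)):
  0: TP=5, FP=0+0+4=4, FN=0+1+1=2 → 10/16 = 0.62500
  1: TP=15, FP=0+2+0=2, FN=0+0+1=1 → 30/33 = 0.90909
  2: TP=4, FP=1+0+2=3, FN=0+2+2=4 → 8/15 = 0.53333
  3: TP=11, FP=1+1+2=4, FN=4+0+2=6 → 22/32 = 0.68750
Macro-F1 score = mean = (0.62500 + 0.90909 + 0.53333 + 0.68750) / 4 = 0.6887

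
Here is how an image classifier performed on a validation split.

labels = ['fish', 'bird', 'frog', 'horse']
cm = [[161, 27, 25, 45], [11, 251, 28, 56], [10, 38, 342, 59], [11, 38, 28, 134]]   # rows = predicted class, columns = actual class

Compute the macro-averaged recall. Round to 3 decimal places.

0.702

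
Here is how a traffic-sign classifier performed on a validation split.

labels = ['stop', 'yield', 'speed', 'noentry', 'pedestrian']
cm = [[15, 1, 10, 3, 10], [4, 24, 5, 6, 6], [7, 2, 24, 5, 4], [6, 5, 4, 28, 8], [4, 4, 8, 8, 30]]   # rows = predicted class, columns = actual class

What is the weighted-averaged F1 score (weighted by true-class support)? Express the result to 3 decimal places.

Per-class F1 score (2·TP/(2·TP+FP+FN)):
  stop: TP=15, FP=1+10+3+10=24, FN=4+7+6+4=21 → 30/75 = 0.4000
  yield: TP=24, FP=4+5+6+6=21, FN=1+2+5+4=12 → 48/81 = 0.5926
  speed: TP=24, FP=7+2+5+4=18, FN=10+5+4+8=27 → 48/93 = 0.5161
  noentry: TP=28, FP=6+5+4+8=23, FN=3+6+5+8=22 → 56/101 = 0.5545
  pedestrian: TP=30, FP=4+4+8+8=24, FN=10+6+4+8=28 → 60/112 = 0.5357
Weighted-F1 score = Σ (supportᵢ/N)·F1 scoreᵢ with N=231: (36/231)·0.4000 + (36/231)·0.5926 + (51/231)·0.5161 + (50/231)·0.5545 + (58/231)·0.5357 = 0.523

0.523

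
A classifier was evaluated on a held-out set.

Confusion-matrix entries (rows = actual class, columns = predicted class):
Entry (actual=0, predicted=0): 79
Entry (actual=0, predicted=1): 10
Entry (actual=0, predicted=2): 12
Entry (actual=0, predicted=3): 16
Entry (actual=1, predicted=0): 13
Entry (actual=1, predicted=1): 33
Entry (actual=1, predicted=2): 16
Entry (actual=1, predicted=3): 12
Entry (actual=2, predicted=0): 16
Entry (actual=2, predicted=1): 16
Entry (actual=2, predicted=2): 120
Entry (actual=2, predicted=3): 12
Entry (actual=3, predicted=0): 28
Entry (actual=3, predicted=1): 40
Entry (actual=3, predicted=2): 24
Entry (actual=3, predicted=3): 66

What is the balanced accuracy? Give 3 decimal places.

Balanced accuracy = mean of per-class recall.
  0: recall = 79/117 = 0.6752
  1: recall = 33/74 = 0.4459
  2: recall = 120/164 = 0.7317
  3: recall = 66/158 = 0.4177
Mean = (0.6752 + 0.4459 + 0.7317 + 0.4177) / 4 = 0.568

0.568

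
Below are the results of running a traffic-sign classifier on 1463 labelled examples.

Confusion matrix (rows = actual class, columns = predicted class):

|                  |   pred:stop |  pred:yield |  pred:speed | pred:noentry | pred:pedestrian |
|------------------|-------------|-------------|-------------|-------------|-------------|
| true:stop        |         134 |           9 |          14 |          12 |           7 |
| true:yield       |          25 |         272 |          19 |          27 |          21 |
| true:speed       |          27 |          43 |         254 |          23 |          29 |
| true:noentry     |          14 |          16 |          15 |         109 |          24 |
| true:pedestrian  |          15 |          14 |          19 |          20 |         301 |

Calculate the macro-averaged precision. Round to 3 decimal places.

0.708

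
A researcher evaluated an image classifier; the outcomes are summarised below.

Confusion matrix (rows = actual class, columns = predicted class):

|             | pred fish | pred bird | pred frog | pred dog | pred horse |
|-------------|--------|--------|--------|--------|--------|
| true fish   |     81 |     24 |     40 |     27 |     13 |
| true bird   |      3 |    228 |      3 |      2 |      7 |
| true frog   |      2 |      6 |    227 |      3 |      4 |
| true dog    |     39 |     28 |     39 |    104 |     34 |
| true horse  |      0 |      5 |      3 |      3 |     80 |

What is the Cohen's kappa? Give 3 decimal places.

Observed agreement pₒ = trace/N = 720/1005 = 0.7164
Expected agreement pₑ = Σ (rowᵢ·colᵢ)/N² = (185·125 + 243·291 + 242·312 + 244·139 + 91·138)/1005² = 0.2137
κ = (pₒ − pₑ)/(1 − pₑ) = (0.7164 − 0.2137)/(1 − 0.2137) = 0.639

0.639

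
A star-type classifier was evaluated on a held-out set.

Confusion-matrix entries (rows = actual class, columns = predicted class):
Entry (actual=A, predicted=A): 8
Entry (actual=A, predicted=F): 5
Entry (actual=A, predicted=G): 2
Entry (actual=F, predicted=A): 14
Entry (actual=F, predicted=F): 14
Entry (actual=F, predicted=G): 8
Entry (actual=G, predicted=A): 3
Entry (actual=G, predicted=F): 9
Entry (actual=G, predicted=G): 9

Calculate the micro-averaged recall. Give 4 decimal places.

0.4306

Micro-averaging pools counts across classes: ΣTP=31, ΣFP=41, ΣFN=41.
Micro-recall = TP/(TP+FN) on pooled counts = 0.4306 (equals overall accuracy in single-label multiclass).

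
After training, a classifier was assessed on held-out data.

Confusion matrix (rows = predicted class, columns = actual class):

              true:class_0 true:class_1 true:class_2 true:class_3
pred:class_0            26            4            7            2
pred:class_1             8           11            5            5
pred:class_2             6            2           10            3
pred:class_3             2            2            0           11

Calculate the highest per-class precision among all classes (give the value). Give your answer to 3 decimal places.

Per-class precision (TP/(TP+FP)):
  class_0: TP=26, FP=4+7+2=13 → 26/39 = 0.6667
  class_1: TP=11, FP=8+5+5=18 → 11/29 = 0.3793
  class_2: TP=10, FP=6+2+3=11 → 10/21 = 0.4762
  class_3: TP=11, FP=2+2+0=4 → 11/15 = 0.7333
Highest is class 'class_3' with precision = 0.733.

0.733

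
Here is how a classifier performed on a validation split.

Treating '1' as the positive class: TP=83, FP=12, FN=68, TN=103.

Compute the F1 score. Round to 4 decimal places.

0.6748

Precision = TP/(TP+FP) = 83/95 = 0.8737
Recall = TP/(TP+FN) = 83/151 = 0.5497
F1 = 2·TP/(2·TP+FP+FN) = 166/246 = 0.6748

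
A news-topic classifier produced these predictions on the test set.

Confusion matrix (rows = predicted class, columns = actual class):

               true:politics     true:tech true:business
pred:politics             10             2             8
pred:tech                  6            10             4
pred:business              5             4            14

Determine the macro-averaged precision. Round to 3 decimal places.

0.536

Per-class precision (TP/(TP+FP)):
  politics: TP=10, FP=2+8=10 → 10/20 = 0.5000
  tech: TP=10, FP=6+4=10 → 10/20 = 0.5000
  business: TP=14, FP=5+4=9 → 14/23 = 0.6087
Macro-precision = mean = (0.5000 + 0.5000 + 0.6087) / 3 = 0.536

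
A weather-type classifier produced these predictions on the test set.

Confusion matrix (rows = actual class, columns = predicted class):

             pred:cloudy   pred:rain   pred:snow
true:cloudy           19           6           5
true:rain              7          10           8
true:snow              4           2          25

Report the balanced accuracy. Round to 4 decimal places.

0.6133

Balanced accuracy = mean of per-class recall.
  cloudy: recall = 19/30 = 0.63333
  rain: recall = 10/25 = 0.40000
  snow: recall = 25/31 = 0.80645
Mean = (0.63333 + 0.40000 + 0.80645) / 3 = 0.6133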